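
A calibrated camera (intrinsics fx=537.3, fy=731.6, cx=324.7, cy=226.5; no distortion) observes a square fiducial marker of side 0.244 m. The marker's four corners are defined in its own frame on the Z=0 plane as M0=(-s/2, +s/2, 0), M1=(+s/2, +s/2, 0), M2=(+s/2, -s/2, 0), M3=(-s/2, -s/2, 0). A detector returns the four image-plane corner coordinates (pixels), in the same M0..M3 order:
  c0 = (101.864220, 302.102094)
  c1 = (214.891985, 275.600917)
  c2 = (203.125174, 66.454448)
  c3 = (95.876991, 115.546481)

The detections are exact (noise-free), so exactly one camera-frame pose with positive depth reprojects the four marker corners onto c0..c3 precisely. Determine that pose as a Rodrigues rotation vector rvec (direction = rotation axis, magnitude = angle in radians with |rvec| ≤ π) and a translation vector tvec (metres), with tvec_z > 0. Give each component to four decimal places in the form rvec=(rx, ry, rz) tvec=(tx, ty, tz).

Intrinsics K: fx=537.3, fy=731.6, cx=324.7, cy=226.5
Marker side s = 0.244 m; corners in marker frame (Z=0):
  M0 = (-0.1220, +0.1220, 0)
  M1 = (+0.1220, +0.1220, 0)
  M2 = (+0.1220, -0.1220, 0)
  M3 = (-0.1220, -0.1220, 0)
Detected image corners:
  c0 = (101.864220, 302.102094) px
  c1 = (214.891985, 275.600917) px
  c2 = (203.125174, 66.454448) px
  c3 = (95.876991, 115.546481) px
Planar DLT: solve 8×8 A·h = b for H (H[2,2]=1):
  H  [+373.95954 +8.76996 +150.47693]
  H  [-251.10453 +774.86135 +188.97389]
  H  [-0.50132 -0.17466 +1.00000]
B = K⁻¹H; ‖b₁‖=1.133396, ‖b₂‖=1.133396; λ = 2/(‖b₁‖+‖b₂‖) = 0.882304, sign → tz>0 ⇒ λ=+0.882304
r₁ = λ·B[:,0] = (+0.88138,-0.16589,-0.44232); r₂ = λ·B[:,1] = (+0.10753,+0.98219,-0.15410)
r₃ = r₁×r₂ = (+0.46000,+0.08826,+0.88352); SVD([r₁ r₂ r₃]) → R = UVᵀ:
  R  [+0.88138 +0.10753 +0.46000]
  R  [-0.16589 +0.98219 +0.08826]
  R  [-0.44232 -0.15410 +0.88352]
t = (-0.28609, -0.04526, +0.88230) m
tr R = 2.747089; θ = arccos((tr R − 1)/2) = 0.508359 rad = 29.127°
axis k = ((R−Rᵀ)₃₂, (R−Rᵀ)₁₃, (R−Rᵀ)₂₁) / (2 sinθ) = (-0.248964, +0.926894, -0.280864)
rvec = θ·k = (-0.126563, +0.471195, -0.142780)

rvec=(-0.1266, 0.4712, -0.1428) tvec=(-0.2861, -0.0453, 0.8823)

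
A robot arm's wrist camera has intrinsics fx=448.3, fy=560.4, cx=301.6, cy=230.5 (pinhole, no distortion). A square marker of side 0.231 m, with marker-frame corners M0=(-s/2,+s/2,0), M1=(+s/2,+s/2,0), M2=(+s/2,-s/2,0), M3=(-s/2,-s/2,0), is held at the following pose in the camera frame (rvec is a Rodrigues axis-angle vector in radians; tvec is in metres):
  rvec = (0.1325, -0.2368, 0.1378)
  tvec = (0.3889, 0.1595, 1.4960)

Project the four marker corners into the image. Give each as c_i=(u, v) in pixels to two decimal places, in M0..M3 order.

c0=(380.36, 328.50) c1=(442.35, 335.05) c2=(455.18, 252.74) c3=(392.56, 242.91)

Intrinsics K: fx=448.3, fy=560.4, cx=301.6, cy=230.5
Marker side s = 0.231 m; corners in marker frame (Z=0):
  M0 = (-0.1155, +0.1155, 0)
  M1 = (+0.1155, +0.1155, 0)
  M2 = (+0.1155, -0.1155, 0)
  M3 = (-0.1155, -0.1155, 0)
rvec = (0.1325, -0.2368, 0.1378), |rvec| = θ = 0.30433 rad = 17.437°
Rodrigues: sinθ=0.29966, 1−cosθ=0.04595; R = I + sinθ·[k]× + (1−cosθ)·[k]×²:
    [+0.96276 -0.15125 -0.22410]
    [+0.12012 +0.98187 -0.14665]
    [+0.24222 +0.11427 +0.96347]
t = (0.3889, 0.1595, 1.4960) m
M0: Pc = R·M0+t = (+0.26023, +0.25903, +1.48122); u = 448.3·(+0.26023)/1.48122 + 301.6 = 380.3607, v = 560.4·(+0.25903)/1.48122 + 230.5 = 328.5014
M1: Pc = R·M1+t = (+0.48263, +0.28678, +1.53718); u = 448.3·(+0.48263)/1.53718 + 301.6 = 442.3534, v = 560.4·(+0.28678)/1.53718 + 230.5 = 335.0496
M2: Pc = R·M2+t = (+0.51757, +0.05997, +1.51078); u = 448.3·(+0.51757)/1.51078 + 301.6 = 455.1803, v = 560.4·(+0.05997)/1.51078 + 230.5 = 252.7441
M3: Pc = R·M3+t = (+0.29517, +0.03222, +1.45482); u = 448.3·(+0.29517)/1.45482 + 301.6 = 392.5560, v = 560.4·(+0.03222)/1.45482 + 230.5 = 242.9115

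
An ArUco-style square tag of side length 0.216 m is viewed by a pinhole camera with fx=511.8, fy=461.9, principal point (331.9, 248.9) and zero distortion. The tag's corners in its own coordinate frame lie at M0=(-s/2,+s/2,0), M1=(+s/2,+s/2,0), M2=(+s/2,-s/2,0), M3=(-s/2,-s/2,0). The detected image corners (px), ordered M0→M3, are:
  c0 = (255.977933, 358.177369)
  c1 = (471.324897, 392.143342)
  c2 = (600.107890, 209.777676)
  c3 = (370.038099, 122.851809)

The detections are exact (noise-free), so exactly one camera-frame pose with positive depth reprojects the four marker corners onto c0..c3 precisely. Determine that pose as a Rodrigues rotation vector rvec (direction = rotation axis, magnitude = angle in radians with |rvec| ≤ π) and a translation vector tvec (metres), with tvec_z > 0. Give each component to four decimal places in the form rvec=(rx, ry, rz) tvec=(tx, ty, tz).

rvec=(0.4167, -0.3347, 0.3458) tvec=(0.0784, 0.0301, 0.4077)

Intrinsics K: fx=511.8, fy=461.9, cx=331.9, cy=248.9
Marker side s = 0.216 m; corners in marker frame (Z=0):
  M0 = (-0.1080, +0.1080, 0)
  M1 = (+0.1080, +0.1080, 0)
  M2 = (+0.1080, -0.1080, 0)
  M3 = (-0.1080, -0.1080, 0)
Detected image corners:
  c0 = (255.977933, 358.177369) px
  c1 = (471.324897, 392.143342) px
  c2 = (600.107890, 209.777676) px
  c3 = (370.038099, 122.851809) px
Planar DLT: solve 8×8 A·h = b for H (H[2,2]=1):
  H  [+1425.88281 -218.80850 +430.27860]
  H  [+522.83527 +1175.70607 +283.01342]
  H  [+0.93749 +0.81718 +1.00000]
B = K⁻¹H; ‖b₁‖=2.452680, ‖b₂‖=2.452680; λ = 2/(‖b₁‖+‖b₂‖) = 0.407717, sign → tz>0 ⇒ λ=+0.407717
r₁ = λ·B[:,0] = (+0.88803,+0.25554,+0.38223); r₂ = λ·B[:,1] = (-0.39037,+0.85825,+0.33318)
r₃ = r₁×r₂ = (-0.24291,-0.44508,+0.86191); SVD([r₁ r₂ r₃]) → R = UVᵀ:
  R  [+0.88803 -0.39037 -0.24291]
  R  [+0.25554 +0.85825 -0.44508]
  R  [+0.38223 +0.33318 +0.86191]
t = (+0.07837, +0.03011, +0.40772) m
tr R = 2.608201; θ = arccos((tr R − 1)/2) = 0.636636 rad = 36.477°
axis k = ((R−Rᵀ)₃₂, (R−Rᵀ)₁₃, (R−Rᵀ)₂₁) / (2 sinθ) = (+0.654558, -0.525775, +0.543244)
rvec = θ·k = (+0.416715, -0.334727, +0.345849)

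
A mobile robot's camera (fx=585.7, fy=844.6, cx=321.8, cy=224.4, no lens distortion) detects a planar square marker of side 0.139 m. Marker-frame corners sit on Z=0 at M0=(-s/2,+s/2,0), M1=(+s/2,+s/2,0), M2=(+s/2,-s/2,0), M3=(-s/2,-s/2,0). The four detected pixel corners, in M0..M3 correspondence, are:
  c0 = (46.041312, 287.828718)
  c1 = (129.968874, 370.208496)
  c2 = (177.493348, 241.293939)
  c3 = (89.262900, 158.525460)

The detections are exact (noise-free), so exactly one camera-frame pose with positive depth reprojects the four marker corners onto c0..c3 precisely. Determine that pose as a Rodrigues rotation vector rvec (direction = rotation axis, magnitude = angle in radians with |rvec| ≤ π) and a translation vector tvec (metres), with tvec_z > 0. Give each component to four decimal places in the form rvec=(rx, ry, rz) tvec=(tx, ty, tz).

rvec=(0.1742, 0.1740, 0.5434) tvec=(-0.2738, 0.0366, 0.7565)

Intrinsics K: fx=585.7, fy=844.6, cx=321.8, cy=224.4
Marker side s = 0.139 m; corners in marker frame (Z=0):
  M0 = (-0.0695, +0.0695, 0)
  M1 = (+0.0695, +0.0695, 0)
  M2 = (+0.0695, -0.0695, 0)
  M3 = (-0.0695, -0.0695, 0)
Detected image corners:
  c0 = (46.041312, 287.828718) px
  c1 = (129.968874, 370.208496) px
  c2 = (177.493348, 241.293939) px
  c3 = (89.262900, 158.525460) px
Planar DLT: solve 8×8 A·h = b for H (H[2,2]=1):
  H  [+601.72742 -295.54110 +109.78800]
  H  [+552.82384 +1002.24273 +265.26202]
  H  [-0.15582 +0.27749 +1.00000]
B = K⁻¹H; ‖b₁‖=1.321862, ‖b₂‖=1.321862; λ = 2/(‖b₁‖+‖b₂‖) = 0.756509, sign → tz>0 ⇒ λ=+0.756509
r₁ = λ·B[:,0] = (+0.84197,+0.52648,-0.11788); r₂ = λ·B[:,1] = (-0.49707,+0.84193,+0.20992)
r₃ = r₁×r₂ = (+0.20977,-0.11816,+0.97059); SVD([r₁ r₂ r₃]) → R = UVᵀ:
  R  [+0.84197 -0.49707 +0.20977]
  R  [+0.52648 +0.84193 -0.11816]
  R  [-0.11788 +0.20992 +0.97059]
t = (-0.27384, +0.03660, +0.75651) m
tr R = 2.654495; θ = arccos((tr R − 1)/2) = 0.596605 rad = 34.183°
axis k = ((R−Rᵀ)₃₂, (R−Rᵀ)₁₃, (R−Rᵀ)₂₁) / (2 sinθ) = (+0.291974, +0.291580, +0.910896)
rvec = θ·k = (+0.174193, +0.173958, +0.543446)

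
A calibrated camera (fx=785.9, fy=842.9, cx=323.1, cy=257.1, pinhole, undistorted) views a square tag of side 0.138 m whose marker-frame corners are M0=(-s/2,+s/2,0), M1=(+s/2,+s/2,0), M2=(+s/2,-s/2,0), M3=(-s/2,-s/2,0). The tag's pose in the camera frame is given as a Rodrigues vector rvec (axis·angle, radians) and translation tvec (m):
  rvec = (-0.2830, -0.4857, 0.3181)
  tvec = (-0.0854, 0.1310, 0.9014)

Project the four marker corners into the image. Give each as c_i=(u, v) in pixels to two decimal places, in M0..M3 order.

Intrinsics K: fx=785.9, fy=842.9, cx=323.1, cy=257.1
Marker side s = 0.138 m; corners in marker frame (Z=0):
  M0 = (-0.0690, +0.0690, 0)
  M1 = (+0.0690, +0.0690, 0)
  M2 = (+0.0690, -0.0690, 0)
  M3 = (-0.0690, -0.0690, 0)
rvec = (-0.2830, -0.4857, 0.3181), |rvec| = θ = 0.64590 rad = 37.007°
Rodrigues: sinθ=0.60191, 1−cosθ=0.20144; R = I + sinθ·[k]× + (1−cosθ)·[k]×²:
    [+0.83723 -0.23007 -0.49609]
    [+0.36281 +0.91247 +0.18913]
    [+0.40916 -0.33833 +0.84742]
t = (-0.0854, 0.1310, 0.9014) m
M0: Pc = R·M0+t = (-0.15904, +0.16893, +0.84982); u = 785.9·(-0.15904)/0.84982 + 323.1 = 176.0194, v = 842.9·(+0.16893)/0.84982 + 257.1 = 424.6503
M1: Pc = R·M1+t = (-0.04351, +0.21899, +0.90629); u = 785.9·(-0.04351)/0.90629 + 323.1 = 285.3734, v = 842.9·(+0.21899)/0.90629 + 257.1 = 460.7774
M2: Pc = R·M2+t = (-0.01176, +0.09307, +0.95298); u = 785.9·(-0.01176)/0.95298 + 323.1 = 313.4049, v = 842.9·(+0.09307)/0.95298 + 257.1 = 339.4227
M3: Pc = R·M3+t = (-0.12729, +0.04301, +0.89651); u = 785.9·(-0.12729)/0.89651 + 323.1 = 211.5114, v = 842.9·(+0.04301)/0.89651 + 257.1 = 297.5340

c0=(176.02, 424.65) c1=(285.37, 460.78) c2=(313.40, 339.42) c3=(211.51, 297.53)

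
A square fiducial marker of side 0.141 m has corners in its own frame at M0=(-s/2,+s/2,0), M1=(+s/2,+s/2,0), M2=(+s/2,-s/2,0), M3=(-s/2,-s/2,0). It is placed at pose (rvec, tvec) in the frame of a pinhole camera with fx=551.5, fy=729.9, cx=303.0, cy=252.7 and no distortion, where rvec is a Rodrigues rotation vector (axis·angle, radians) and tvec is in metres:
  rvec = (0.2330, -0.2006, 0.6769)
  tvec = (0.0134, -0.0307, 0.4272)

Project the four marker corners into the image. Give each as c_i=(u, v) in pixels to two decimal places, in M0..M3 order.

Intrinsics K: fx=551.5, fy=729.9, cx=303.0, cy=252.7
Marker side s = 0.141 m; corners in marker frame (Z=0):
  M0 = (-0.0705, +0.0705, 0)
  M1 = (+0.0705, +0.0705, 0)
  M2 = (+0.0705, -0.0705, 0)
  M3 = (-0.0705, -0.0705, 0)
rvec = (0.2330, -0.2006, 0.6769), |rvec| = θ = 0.74345 rad = 42.597°
Rodrigues: sinθ=0.67683, 1−cosθ=0.26386; R = I + sinθ·[k]× + (1−cosθ)·[k]×²:
    [+0.76205 -0.63856 -0.10733]
    [+0.59393 +0.75535 -0.27694]
    [+0.25792 +0.14730 +0.95487]
t = (0.0134, -0.0307, 0.4272) m
M0: Pc = R·M0+t = (-0.08534, -0.01932, +0.41940); u = 551.5·(-0.08534)/0.41940 + 303.0 = 190.7765, v = 729.9·(-0.01932)/0.41940 + 252.7 = 219.0762
M1: Pc = R·M1+t = (+0.02211, +0.06442, +0.45577); u = 551.5·(+0.02211)/0.45577 + 303.0 = 329.7498, v = 729.9·(+0.06442)/0.45577 + 252.7 = 355.8734
M2: Pc = R·M2+t = (+0.11214, -0.04208, +0.43500); u = 551.5·(+0.11214)/0.43500 + 303.0 = 445.1772, v = 729.9·(-0.04208)/0.43500 + 252.7 = 182.0929
M3: Pc = R·M3+t = (+0.00469, -0.12582, +0.39863); u = 551.5·(+0.00469)/0.39863 + 303.0 = 309.4935, v = 729.9·(-0.12582)/0.39863 + 252.7 = 22.3148

c0=(190.78, 219.08) c1=(329.75, 355.87) c2=(445.18, 182.09) c3=(309.49, 22.31)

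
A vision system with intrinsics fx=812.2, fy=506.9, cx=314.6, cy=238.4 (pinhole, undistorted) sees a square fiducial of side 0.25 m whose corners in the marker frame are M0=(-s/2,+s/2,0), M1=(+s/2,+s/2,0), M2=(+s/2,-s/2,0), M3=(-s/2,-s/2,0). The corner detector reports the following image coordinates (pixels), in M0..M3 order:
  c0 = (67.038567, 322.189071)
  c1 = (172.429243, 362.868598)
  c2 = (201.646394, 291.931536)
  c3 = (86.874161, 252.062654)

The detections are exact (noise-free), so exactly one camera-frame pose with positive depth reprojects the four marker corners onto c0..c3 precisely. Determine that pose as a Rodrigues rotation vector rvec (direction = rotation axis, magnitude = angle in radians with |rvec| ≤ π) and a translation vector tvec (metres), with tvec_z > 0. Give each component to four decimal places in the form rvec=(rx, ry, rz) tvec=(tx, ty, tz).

Intrinsics K: fx=812.2, fy=506.9, cx=314.6, cy=238.4
Marker side s = 0.25 m; corners in marker frame (Z=0):
  M0 = (-0.1250, +0.1250, 0)
  M1 = (+0.1250, +0.1250, 0)
  M2 = (+0.1250, -0.1250, 0)
  M3 = (-0.1250, -0.1250, 0)
Detected image corners:
  c0 = (67.038567, 322.189071) px
  c1 = (172.429243, 362.868598) px
  c2 = (201.646394, 291.931536) px
  c3 = (86.874161, 252.062654) px
Planar DLT: solve 8×8 A·h = b for H (H[2,2]=1):
  H  [+411.46051 -58.88563 +130.07875]
  H  [+95.56505 +372.21428 +308.01872]
  H  [-0.21347 +0.29333 +1.00000]
B = K⁻¹H; ‖b₁‖=0.690148, ‖b₂‖=0.690148; λ = 2/(‖b₁‖+‖b₂‖) = 1.448964, sign → tz>0 ⇒ λ=+1.448964
r₁ = λ·B[:,0] = (+0.85385,+0.41864,-0.30931); r₂ = λ·B[:,1] = (-0.26968,+0.86407,+0.42503)
r₃ = r₁×r₂ = (+0.44520,-0.27950,+0.85069); SVD([r₁ r₂ r₃]) → R = UVᵀ:
  R  [+0.85385 -0.26968 +0.44520]
  R  [+0.41864 +0.86407 -0.27950]
  R  [-0.30931 +0.42503 +0.85069]
t = (-0.32919, +0.19900, +1.44896) m
tr R = 2.568618; θ = arccos((tr R − 1)/2) = 0.669215 rad = 38.343°
axis k = ((R−Rᵀ)₃₂, (R−Rᵀ)₁₃, (R−Rᵀ)₂₁) / (2 sinθ) = (+0.567828, +0.608113, +0.554770)
rvec = θ·k = (+0.379999, +0.406958, +0.371261)

rvec=(0.3800, 0.4070, 0.3713) tvec=(-0.3292, 0.1990, 1.4490)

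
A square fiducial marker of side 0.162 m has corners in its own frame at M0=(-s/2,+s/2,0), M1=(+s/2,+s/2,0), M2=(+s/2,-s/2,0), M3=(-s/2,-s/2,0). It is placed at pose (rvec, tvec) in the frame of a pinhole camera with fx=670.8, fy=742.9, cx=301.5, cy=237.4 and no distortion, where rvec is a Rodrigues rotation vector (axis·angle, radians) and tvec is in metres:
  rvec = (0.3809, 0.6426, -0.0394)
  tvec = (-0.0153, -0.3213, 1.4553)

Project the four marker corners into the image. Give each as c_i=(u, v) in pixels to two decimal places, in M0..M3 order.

c0=(271.73, 114.81) c1=(330.51, 113.41) c2=(319.64, 27.46) c3=(259.40, 34.48)

Intrinsics K: fx=670.8, fy=742.9, cx=301.5, cy=237.4
Marker side s = 0.162 m; corners in marker frame (Z=0):
  M0 = (-0.0810, +0.0810, 0)
  M1 = (+0.0810, +0.0810, 0)
  M2 = (+0.0810, -0.0810, 0)
  M3 = (-0.0810, -0.0810, 0)
rvec = (0.3809, 0.6426, -0.0394), |rvec| = θ = 0.74805 rad = 42.860°
Rodrigues: sinθ=0.68021, 1−cosθ=0.26698; R = I + sinθ·[k]× + (1−cosθ)·[k]×²:
    [+0.80224 +0.15261 +0.57716]
    [+0.08095 +0.93004 -0.35844]
    [-0.59148 +0.33428 +0.73376]
t = (-0.0153, -0.3213, 1.4553) m
M0: Pc = R·M0+t = (-0.06792, -0.25252, +1.53029); u = 670.8·(-0.06792)/1.53029 + 301.5 = 271.7272, v = 742.9·(-0.25252)/1.53029 + 237.4 = 114.8084
M1: Pc = R·M1+t = (+0.06204, -0.23941, +1.43447); u = 670.8·(+0.06204)/1.43447 + 301.5 = 330.5131, v = 742.9·(-0.23941)/1.43447 + 237.4 = 113.4114
M2: Pc = R·M2+t = (+0.03732, -0.39008, +1.38031); u = 670.8·(+0.03732)/1.38031 + 301.5 = 319.6368, v = 742.9·(-0.39008)/1.38031 + 237.4 = 27.4569
M3: Pc = R·M3+t = (-0.09264, -0.40319, +1.47613); u = 670.8·(-0.09264)/1.47613 + 301.5 = 259.4003, v = 742.9·(-0.40319)/1.47613 + 237.4 = 34.4847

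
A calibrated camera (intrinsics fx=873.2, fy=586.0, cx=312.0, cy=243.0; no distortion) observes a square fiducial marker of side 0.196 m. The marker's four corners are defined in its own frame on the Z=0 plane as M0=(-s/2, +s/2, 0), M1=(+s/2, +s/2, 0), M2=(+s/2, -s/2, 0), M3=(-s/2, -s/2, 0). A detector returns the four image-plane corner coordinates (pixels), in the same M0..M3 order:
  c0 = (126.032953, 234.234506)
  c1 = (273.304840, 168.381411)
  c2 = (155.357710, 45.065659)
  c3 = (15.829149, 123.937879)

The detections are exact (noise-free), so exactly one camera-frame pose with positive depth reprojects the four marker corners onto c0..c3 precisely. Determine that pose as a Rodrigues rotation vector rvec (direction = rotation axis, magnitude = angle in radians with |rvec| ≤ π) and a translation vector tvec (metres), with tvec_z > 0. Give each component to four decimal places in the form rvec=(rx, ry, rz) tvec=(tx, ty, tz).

Intrinsics K: fx=873.2, fy=586.0, cx=312.0, cy=243.0
Marker side s = 0.196 m; corners in marker frame (Z=0):
  M0 = (-0.0980, +0.0980, 0)
  M1 = (+0.0980, +0.0980, 0)
  M2 = (+0.0980, -0.0980, 0)
  M3 = (-0.0980, -0.0980, 0)
Detected image corners:
  c0 = (126.032953, 234.234506) px
  c1 = (273.304840, 168.381411) px
  c2 = (155.357710, 45.065659) px
  c3 = (15.829149, 123.937879) px
Planar DLT: solve 8×8 A·h = b for H (H[2,2]=1):
  H  [+661.22280 +597.95875 +139.81342]
  H  [-439.58751 +611.27021 +145.33912]
  H  [-0.49527 +0.11849 +1.00000]
B = K⁻¹H; ‖b₁‖=1.189455, ‖b₂‖=1.189455; λ = 2/(‖b₁‖+‖b₂‖) = 0.840721, sign → tz>0 ⇒ λ=+0.840721
r₁ = λ·B[:,0] = (+0.78540,-0.45800,-0.41638); r₂ = λ·B[:,1] = (+0.54013,+0.83567,+0.09961)
r₃ = r₁×r₂ = (+0.30233,-0.30313,+0.90372); SVD([r₁ r₂ r₃]) → R = UVᵀ:
  R  [+0.78540 +0.54013 +0.30233]
  R  [-0.45800 +0.83567 -0.30313]
  R  [-0.41638 +0.09961 +0.90372]
t = (-0.16578, -0.14011, +0.84072) m
tr R = 2.524790; θ = arccos((tr R − 1)/2) = 0.703790 rad = 40.324°
axis k = ((R−Rᵀ)₃₂, (R−Rᵀ)₁₃, (R−Rᵀ)₂₁) / (2 sinθ) = (+0.311189, +0.555324, -0.771218)
rvec = θ·k = (+0.219012, +0.390832, -0.542776)

rvec=(0.2190, 0.3908, -0.5428) tvec=(-0.1658, -0.1401, 0.8407)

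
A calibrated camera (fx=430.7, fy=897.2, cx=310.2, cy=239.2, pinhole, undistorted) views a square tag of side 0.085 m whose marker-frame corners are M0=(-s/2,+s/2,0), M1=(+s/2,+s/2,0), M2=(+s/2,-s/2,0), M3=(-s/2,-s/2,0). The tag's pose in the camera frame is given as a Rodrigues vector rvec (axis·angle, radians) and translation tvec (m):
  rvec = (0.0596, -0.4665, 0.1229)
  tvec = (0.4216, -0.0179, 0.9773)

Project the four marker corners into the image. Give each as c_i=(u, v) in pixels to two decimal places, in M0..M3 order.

Intrinsics K: fx=430.7, fy=897.2, cx=310.2, cy=239.2
Marker side s = 0.085 m; corners in marker frame (Z=0):
  M0 = (-0.0425, +0.0425, 0)
  M1 = (+0.0425, +0.0425, 0)
  M2 = (+0.0425, -0.0425, 0)
  M3 = (-0.0425, -0.0425, 0)
rvec = (0.0596, -0.4665, 0.1229), |rvec| = θ = 0.48609 rad = 27.851°
Rodrigues: sinθ=0.46717, 1−cosθ=0.11583; R = I + sinθ·[k]× + (1−cosθ)·[k]×²:
    [+0.88591 -0.13175 -0.44475]
    [+0.10449 +0.99085 -0.08539]
    [+0.45194 +0.02917 +0.89157]
t = (0.4216, -0.0179, 0.9773) m
M0: Pc = R·M0+t = (+0.37835, +0.01977, +0.95933); u = 430.7·(+0.37835)/0.95933 + 310.2 = 480.0630, v = 897.2·(+0.01977)/0.95933 + 239.2 = 257.6901
M1: Pc = R·M1+t = (+0.45365, +0.02865, +0.99775); u = 430.7·(+0.45365)/0.99775 + 310.2 = 506.0290, v = 897.2·(+0.02865)/0.99775 + 239.2 = 264.9646
M2: Pc = R·M2+t = (+0.46485, -0.05557, +0.99527); u = 430.7·(+0.46485)/0.99527 + 310.2 = 511.3631, v = 897.2·(-0.05557)/0.99527 + 239.2 = 189.1050
M3: Pc = R·M3+t = (+0.38955, -0.06445, +0.95685); u = 430.7·(+0.38955)/0.95685 + 310.2 = 485.5440, v = 897.2·(-0.06445)/0.95685 + 239.2 = 178.7661

c0=(480.06, 257.69) c1=(506.03, 264.96) c2=(511.36, 189.10) c3=(485.54, 178.77)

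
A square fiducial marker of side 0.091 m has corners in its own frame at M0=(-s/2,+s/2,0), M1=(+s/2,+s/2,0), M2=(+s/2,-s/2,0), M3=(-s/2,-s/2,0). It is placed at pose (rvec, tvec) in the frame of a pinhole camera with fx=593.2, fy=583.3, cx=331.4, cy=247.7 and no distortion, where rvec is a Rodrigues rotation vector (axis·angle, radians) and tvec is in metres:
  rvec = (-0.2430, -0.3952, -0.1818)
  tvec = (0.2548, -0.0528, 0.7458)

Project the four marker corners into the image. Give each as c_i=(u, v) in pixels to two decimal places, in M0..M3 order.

Intrinsics K: fx=593.2, fy=583.3, cx=331.4, cy=247.7
Marker side s = 0.091 m; corners in marker frame (Z=0):
  M0 = (-0.0455, +0.0455, 0)
  M1 = (+0.0455, +0.0455, 0)
  M2 = (+0.0455, -0.0455, 0)
  M3 = (-0.0455, -0.0455, 0)
rvec = (-0.2430, -0.3952, -0.1818), |rvec| = θ = 0.49828 rad = 28.549°
Rodrigues: sinθ=0.47792, 1−cosθ=0.12159; R = I + sinθ·[k]× + (1−cosθ)·[k]×²:
    [+0.90732 +0.22140 -0.35741]
    [-0.12734 +0.95489 +0.26826]
    [+0.40068 -0.19788 +0.89459]
t = (0.2548, -0.0528, 0.7458) m
M0: Pc = R·M0+t = (+0.22359, -0.00356, +0.71857); u = 593.2·(+0.22359)/0.71857 + 331.4 = 515.9815, v = 583.3·(-0.00356)/0.71857 + 247.7 = 244.8115
M1: Pc = R·M1+t = (+0.30616, -0.01515, +0.75503); u = 593.2·(+0.30616)/0.75503 + 331.4 = 571.9374, v = 583.3·(-0.01515)/0.75503 + 247.7 = 235.9987
M2: Pc = R·M2+t = (+0.28601, -0.10204, +0.77303); u = 593.2·(+0.28601)/0.77303 + 331.4 = 550.8738, v = 583.3·(-0.10204)/0.77303 + 247.7 = 170.7036
M3: Pc = R·M3+t = (+0.20344, -0.09045, +0.73657); u = 593.2·(+0.20344)/0.73657 + 331.4 = 495.2432, v = 583.3·(-0.09045)/0.73657 + 247.7 = 176.0686

c0=(515.98, 244.81) c1=(571.94, 236.00) c2=(550.87, 170.70) c3=(495.24, 176.07)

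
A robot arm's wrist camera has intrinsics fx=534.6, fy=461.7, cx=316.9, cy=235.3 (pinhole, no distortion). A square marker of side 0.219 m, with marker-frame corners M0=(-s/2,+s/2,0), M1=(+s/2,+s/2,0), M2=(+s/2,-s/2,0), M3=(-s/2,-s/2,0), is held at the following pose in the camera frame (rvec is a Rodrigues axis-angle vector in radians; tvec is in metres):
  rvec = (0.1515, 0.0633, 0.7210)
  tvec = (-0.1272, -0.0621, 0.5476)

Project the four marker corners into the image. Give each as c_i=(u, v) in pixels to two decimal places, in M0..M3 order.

Intrinsics K: fx=534.6, fy=461.7, cx=316.9, cy=235.3
Marker side s = 0.219 m; corners in marker frame (Z=0):
  M0 = (-0.1095, +0.1095, 0)
  M1 = (+0.1095, +0.1095, 0)
  M2 = (+0.1095, -0.1095, 0)
  M3 = (-0.1095, -0.1095, 0)
rvec = (0.1515, 0.0633, 0.7210), |rvec| = θ = 0.73946 rad = 42.368°
Rodrigues: sinθ=0.67389, 1−cosθ=0.26117; R = I + sinθ·[k]× + (1−cosθ)·[k]×²:
    [+0.74980 -0.65249 +0.10986]
    [+0.66165 +0.74075 -0.11627]
    [-0.00551 +0.15986 +0.98712]
t = (-0.1272, -0.0621, 0.5476) m
M0: Pc = R·M0+t = (-0.28075, -0.05344, +0.56571); u = 534.6·(-0.28075)/0.56571 + 316.9 = 51.5890, v = 461.7·(-0.05344)/0.56571 + 235.3 = 191.6865
M1: Pc = R·M1+t = (-0.11654, +0.09146, +0.56450); u = 534.6·(-0.11654)/0.56450 + 316.9 = 206.5287, v = 461.7·(+0.09146)/0.56450 + 235.3 = 310.1059
M2: Pc = R·M2+t = (+0.02635, -0.07076, +0.52949); u = 534.6·(+0.02635)/0.52949 + 316.9 = 343.5040, v = 461.7·(-0.07076)/0.52949 + 235.3 = 173.5981
M3: Pc = R·M3+t = (-0.13786, -0.21566, +0.53070); u = 534.6·(-0.13786)/0.53070 + 316.9 = 178.0312, v = 461.7·(-0.21566)/0.53070 + 235.3 = 47.6772

c0=(51.59, 191.69) c1=(206.53, 310.11) c2=(343.50, 173.60) c3=(178.03, 47.68)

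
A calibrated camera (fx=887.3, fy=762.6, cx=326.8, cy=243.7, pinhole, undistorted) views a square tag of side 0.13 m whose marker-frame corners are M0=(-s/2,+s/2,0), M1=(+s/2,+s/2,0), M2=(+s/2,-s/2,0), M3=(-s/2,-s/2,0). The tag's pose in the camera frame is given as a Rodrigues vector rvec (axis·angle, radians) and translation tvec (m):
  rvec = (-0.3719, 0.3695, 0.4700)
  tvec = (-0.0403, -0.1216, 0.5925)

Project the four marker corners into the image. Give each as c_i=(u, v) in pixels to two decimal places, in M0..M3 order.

Intrinsics K: fx=887.3, fy=762.6, cx=326.8, cy=243.7
Marker side s = 0.13 m; corners in marker frame (Z=0):
  M0 = (-0.0650, +0.0650, 0)
  M1 = (+0.0650, +0.0650, 0)
  M2 = (+0.0650, -0.0650, 0)
  M3 = (-0.0650, -0.0650, 0)
rvec = (-0.3719, 0.3695, 0.4700), |rvec| = θ = 0.70409 rad = 40.341°
Rodrigues: sinθ=0.64734, 1−cosθ=0.23780; R = I + sinθ·[k]× + (1−cosθ)·[k]×²:
    [+0.82855 -0.49803 +0.25587]
    [+0.36620 +0.82769 +0.42523]
    [-0.42356 -0.25862 +0.86816]
t = (-0.0403, -0.1216, 0.5925) m
M0: Pc = R·M0+t = (-0.12653, -0.09160, +0.60322); u = 887.3·(-0.12653)/0.60322 + 326.8 = 140.6857, v = 762.6·(-0.09160)/0.60322 + 243.7 = 127.8943
M1: Pc = R·M1+t = (-0.01882, -0.04400, +0.54816); u = 887.3·(-0.01882)/0.54816 + 326.8 = 296.3415, v = 762.6·(-0.04400)/0.54816 + 243.7 = 182.4914
M2: Pc = R·M2+t = (+0.04593, -0.15160, +0.58178); u = 887.3·(+0.04593)/0.58178 + 326.8 = 396.8468, v = 762.6·(-0.15160)/0.58178 + 243.7 = 44.9855
M3: Pc = R·M3+t = (-0.06178, -0.19920, +0.63684); u = 887.3·(-0.06178)/0.63684 + 326.8 = 240.7185, v = 762.6·(-0.19920)/0.63684 + 243.7 = 5.1599

c0=(140.69, 127.89) c1=(296.34, 182.49) c2=(396.85, 44.99) c3=(240.72, 5.16)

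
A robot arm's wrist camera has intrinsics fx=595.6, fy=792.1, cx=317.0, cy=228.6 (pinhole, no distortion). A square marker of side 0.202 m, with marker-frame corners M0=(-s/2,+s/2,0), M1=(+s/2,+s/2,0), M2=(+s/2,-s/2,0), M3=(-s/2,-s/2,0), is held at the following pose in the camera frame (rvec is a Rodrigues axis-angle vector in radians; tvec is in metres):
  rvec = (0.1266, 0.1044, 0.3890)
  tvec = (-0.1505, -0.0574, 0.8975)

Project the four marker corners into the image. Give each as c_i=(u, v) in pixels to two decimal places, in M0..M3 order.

Intrinsics K: fx=595.6, fy=792.1, cx=317.0, cy=228.6
Marker side s = 0.202 m; corners in marker frame (Z=0):
  M0 = (-0.1010, +0.1010, 0)
  M1 = (+0.1010, +0.1010, 0)
  M2 = (+0.1010, -0.1010, 0)
  M3 = (-0.1010, -0.1010, 0)
rvec = (0.1266, 0.1044, 0.3890), |rvec| = θ = 0.42219 rad = 24.190°
Rodrigues: sinθ=0.40976, 1−cosθ=0.08781; R = I + sinθ·[k]× + (1−cosθ)·[k]×²:
    [+0.92009 -0.37104 +0.12559]
    [+0.38406 +0.91756 -0.10287]
    [-0.07707 +0.14288 +0.98674]
t = (-0.1505, -0.0574, 0.8975) m
M0: Pc = R·M0+t = (-0.28090, -0.00352, +0.91971); u = 595.6·(-0.28090)/0.91971 + 317.0 = 135.0891, v = 792.1·(-0.00352)/0.91971 + 228.6 = 225.5718
M1: Pc = R·M1+t = (-0.09505, +0.07406, +0.90415); u = 595.6·(-0.09505)/0.90415 + 317.0 = 254.3894, v = 792.1·(+0.07406)/0.90415 + 228.6 = 293.4851
M2: Pc = R·M2+t = (-0.02010, -0.11128, +0.87529); u = 595.6·(-0.02010)/0.87529 + 317.0 = 303.3250, v = 792.1·(-0.11128)/0.87529 + 228.6 = 127.8923
M3: Pc = R·M3+t = (-0.20595, -0.18886, +0.89085); u = 595.6·(-0.20595)/0.89085 + 317.0 = 179.3046, v = 792.1·(-0.18886)/0.89085 + 228.6 = 60.6725

c0=(135.09, 225.57) c1=(254.39, 293.49) c2=(303.32, 127.89) c3=(179.30, 60.67)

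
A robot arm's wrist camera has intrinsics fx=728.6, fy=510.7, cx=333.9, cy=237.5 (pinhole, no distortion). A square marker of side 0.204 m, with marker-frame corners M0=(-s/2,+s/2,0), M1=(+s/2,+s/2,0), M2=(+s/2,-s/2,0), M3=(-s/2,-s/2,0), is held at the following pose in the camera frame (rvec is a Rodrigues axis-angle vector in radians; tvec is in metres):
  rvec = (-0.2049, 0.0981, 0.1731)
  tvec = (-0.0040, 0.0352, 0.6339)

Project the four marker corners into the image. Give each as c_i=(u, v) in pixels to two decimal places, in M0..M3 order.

c0=(191.36, 333.11) c1=(427.70, 364.61) c2=(463.77, 200.31) c3=(240.20, 176.43)

Intrinsics K: fx=728.6, fy=510.7, cx=333.9, cy=237.5
Marker side s = 0.204 m; corners in marker frame (Z=0):
  M0 = (-0.1020, +0.1020, 0)
  M1 = (+0.1020, +0.1020, 0)
  M2 = (+0.1020, -0.1020, 0)
  M3 = (-0.1020, -0.1020, 0)
rvec = (-0.2049, 0.0981, 0.1731), |rvec| = θ = 0.28561 rad = 16.364°
Rodrigues: sinθ=0.28174, 1−cosθ=0.04051; R = I + sinθ·[k]× + (1−cosθ)·[k]×²:
    [+0.98034 -0.18074 +0.07916]
    [+0.16077 +0.96427 +0.21056]
    [-0.11439 -0.19369 +0.97437]
t = (-0.0040, 0.0352, 0.6339) m
M0: Pc = R·M0+t = (-0.12243, +0.11716, +0.62581); u = 728.6·(-0.12243)/0.62581 + 333.9 = 191.3608, v = 510.7·(+0.11716)/0.62581 + 237.5 = 333.1070
M1: Pc = R·M1+t = (+0.07756, +0.14995, +0.60248); u = 728.6·(+0.07756)/0.60248 + 333.9 = 427.6959, v = 510.7·(+0.14995)/0.60248 + 237.5 = 364.6117
M2: Pc = R·M2+t = (+0.11443, -0.04676, +0.64199); u = 728.6·(+0.11443)/0.64199 + 333.9 = 463.7678, v = 510.7·(-0.04676)/0.64199 + 237.5 = 200.3053
M3: Pc = R·M3+t = (-0.08556, -0.07955, +0.66532); u = 728.6·(-0.08556)/0.66532 + 333.9 = 240.2034, v = 510.7·(-0.07955)/0.66532 + 237.5 = 176.4343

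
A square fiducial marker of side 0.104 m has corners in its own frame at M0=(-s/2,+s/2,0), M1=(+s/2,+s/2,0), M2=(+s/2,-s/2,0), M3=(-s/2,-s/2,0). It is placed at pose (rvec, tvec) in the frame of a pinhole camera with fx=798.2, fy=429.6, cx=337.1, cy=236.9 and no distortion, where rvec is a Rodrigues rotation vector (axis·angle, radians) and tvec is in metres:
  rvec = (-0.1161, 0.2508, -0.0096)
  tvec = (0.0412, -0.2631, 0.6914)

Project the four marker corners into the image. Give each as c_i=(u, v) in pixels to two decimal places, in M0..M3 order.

c0=(326.32, 107.57) c1=(445.48, 101.03) c2=(444.17, 38.60) c3=(327.08, 47.28)

Intrinsics K: fx=798.2, fy=429.6, cx=337.1, cy=236.9
Marker side s = 0.104 m; corners in marker frame (Z=0):
  M0 = (-0.0520, +0.0520, 0)
  M1 = (+0.0520, +0.0520, 0)
  M2 = (+0.0520, -0.0520, 0)
  M3 = (-0.0520, -0.0520, 0)
rvec = (-0.1161, 0.2508, -0.0096), |rvec| = θ = 0.27654 rad = 15.844°
Rodrigues: sinθ=0.27302, 1−cosθ=0.03799; R = I + sinθ·[k]× + (1−cosθ)·[k]×²:
    [+0.96870 -0.00499 +0.24817]
    [-0.02394 +0.99326 +0.11343]
    [-0.24706 -0.11582 +0.96205]
t = (0.0412, -0.2631, 0.6914) m
M0: Pc = R·M0+t = (-0.00943, -0.21021, +0.69822); u = 798.2·(-0.00943)/0.69822 + 337.1 = 326.3175, v = 429.6·(-0.21021)/0.69822 + 236.9 = 107.5658
M1: Pc = R·M1+t = (+0.09131, -0.21270, +0.67253); u = 798.2·(+0.09131)/0.67253 + 337.1 = 445.4761, v = 429.6·(-0.21270)/0.67253 + 236.9 = 101.0338
M2: Pc = R·M2+t = (+0.09183, -0.31599, +0.68458); u = 798.2·(+0.09183)/0.68458 + 337.1 = 444.1741, v = 429.6·(-0.31599)/0.68458 + 236.9 = 38.6001
M3: Pc = R·M3+t = (-0.00891, -0.31350, +0.71027); u = 798.2·(-0.00891)/0.71027 + 337.1 = 327.0834, v = 429.6·(-0.31350)/0.71027 + 236.9 = 47.2799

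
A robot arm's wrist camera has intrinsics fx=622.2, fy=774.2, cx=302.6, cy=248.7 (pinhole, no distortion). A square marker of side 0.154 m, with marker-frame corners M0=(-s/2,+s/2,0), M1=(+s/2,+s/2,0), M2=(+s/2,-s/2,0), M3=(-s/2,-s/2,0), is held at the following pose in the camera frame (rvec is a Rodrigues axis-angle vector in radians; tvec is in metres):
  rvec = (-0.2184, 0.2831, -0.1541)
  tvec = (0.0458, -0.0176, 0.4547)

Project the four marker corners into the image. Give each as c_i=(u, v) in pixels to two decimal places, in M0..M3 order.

Intrinsics K: fx=622.2, fy=774.2, cx=302.6, cy=248.7
Marker side s = 0.154 m; corners in marker frame (Z=0):
  M0 = (-0.0770, +0.0770, 0)
  M1 = (+0.0770, +0.0770, 0)
  M2 = (+0.0770, -0.0770, 0)
  M3 = (-0.0770, -0.0770, 0)
rvec = (-0.2184, 0.2831, -0.1541), |rvec| = θ = 0.38935 rad = 22.308°
Rodrigues: sinθ=0.37958, 1−cosθ=0.07484; R = I + sinθ·[k]× + (1−cosθ)·[k]×²:
    [+0.94871 +0.11971 +0.29262]
    [-0.18076 +0.96473 +0.19139]
    [-0.25939 -0.23446 +0.93688]
t = (0.0458, -0.0176, 0.4547) m
M0: Pc = R·M0+t = (-0.01803, +0.07060, +0.45662); u = 622.2·(-0.01803)/0.45662 + 302.6 = 278.0282, v = 774.2·(+0.07060)/0.45662 + 248.7 = 368.4071
M1: Pc = R·M1+t = (+0.12807, +0.04277, +0.41667); u = 622.2·(+0.12807)/0.41667 + 302.6 = 493.8383, v = 774.2·(+0.04277)/0.41667 + 248.7 = 328.1599
M2: Pc = R·M2+t = (+0.10963, -0.10580, +0.45278); u = 622.2·(+0.10963)/0.45278 + 302.6 = 453.2545, v = 774.2·(-0.10580)/0.45278 + 248.7 = 67.7905
M3: Pc = R·M3+t = (-0.03647, -0.07797, +0.49273); u = 622.2·(-0.03647)/0.49273 + 302.6 = 256.5492, v = 774.2·(-0.07797)/0.49273 + 248.7 = 126.1965

c0=(278.03, 368.41) c1=(493.84, 328.16) c2=(453.25, 67.79) c3=(256.55, 126.20)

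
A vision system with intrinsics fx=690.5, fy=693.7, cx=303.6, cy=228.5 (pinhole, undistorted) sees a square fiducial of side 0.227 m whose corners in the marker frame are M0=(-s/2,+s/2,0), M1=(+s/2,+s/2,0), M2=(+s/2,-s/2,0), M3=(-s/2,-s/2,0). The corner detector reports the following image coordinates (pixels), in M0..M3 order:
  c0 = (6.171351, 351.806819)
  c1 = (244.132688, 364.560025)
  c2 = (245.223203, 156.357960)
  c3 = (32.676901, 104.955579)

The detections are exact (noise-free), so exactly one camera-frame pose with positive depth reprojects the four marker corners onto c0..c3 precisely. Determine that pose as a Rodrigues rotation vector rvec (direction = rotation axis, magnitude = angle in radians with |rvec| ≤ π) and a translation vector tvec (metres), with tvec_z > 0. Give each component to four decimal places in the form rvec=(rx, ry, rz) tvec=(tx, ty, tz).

Intrinsics K: fx=690.5, fy=693.7, cx=303.6, cy=228.5
Marker side s = 0.227 m; corners in marker frame (Z=0):
  M0 = (-0.1135, +0.1135, 0)
  M1 = (+0.1135, +0.1135, 0)
  M2 = (+0.1135, -0.1135, 0)
  M3 = (-0.1135, -0.1135, 0)
Detected image corners:
  c0 = (6.171351, 351.806819) px
  c1 = (244.132688, 364.560025) px
  c2 = (245.223203, 156.357960) px
  c3 = (32.676901, 104.955579) px
Planar DLT: solve 8×8 A·h = b for H (H[2,2]=1):
  H  [+1096.60873 -114.70070 +142.77330]
  H  [+343.95155 +885.14136 +240.12103]
  H  [+0.81138 -0.44734 +1.00000]
B = K⁻¹H; ‖b₁‖=1.492278, ‖b₂‖=1.492278; λ = 2/(‖b₁‖+‖b₂‖) = 0.670116, sign → tz>0 ⇒ λ=+0.670116
r₁ = λ·B[:,0] = (+0.82517,+0.15316,+0.54372); r₂ = λ·B[:,1] = (+0.02049,+0.95379,-0.29977)
r₃ = r₁×r₂ = (-0.56451,+0.25850,+0.78391); SVD([r₁ r₂ r₃]) → R = UVᵀ:
  R  [+0.82517 +0.02049 -0.56451]
  R  [+0.15316 +0.95379 +0.25850]
  R  [+0.54372 -0.29977 +0.78391]
t = (-0.15608, +0.01123, +0.67012) m
tr R = 2.562871; θ = arccos((tr R − 1)/2) = 0.673833 rad = 38.608°
axis k = ((R−Rᵀ)₃₂, (R−Rᵀ)₁₃, (R−Rᵀ)₂₁) / (2 sinθ) = (-0.447344, -0.888021, +0.106311)
rvec = θ·k = (-0.301435, -0.598378, +0.071636)

rvec=(-0.3014, -0.5984, 0.0716) tvec=(-0.1561, 0.0112, 0.6701)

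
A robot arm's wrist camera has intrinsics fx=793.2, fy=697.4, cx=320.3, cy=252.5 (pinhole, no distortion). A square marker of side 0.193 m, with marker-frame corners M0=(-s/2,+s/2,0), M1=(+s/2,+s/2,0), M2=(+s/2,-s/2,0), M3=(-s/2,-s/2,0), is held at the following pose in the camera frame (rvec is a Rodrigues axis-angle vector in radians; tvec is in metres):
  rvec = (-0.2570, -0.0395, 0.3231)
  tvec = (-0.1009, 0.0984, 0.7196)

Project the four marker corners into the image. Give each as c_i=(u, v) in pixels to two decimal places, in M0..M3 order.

Intrinsics K: fx=793.2, fy=697.4, cx=320.3, cy=252.5
Marker side s = 0.193 m; corners in marker frame (Z=0):
  M0 = (-0.0965, +0.0965, 0)
  M1 = (+0.0965, +0.0965, 0)
  M2 = (+0.0965, -0.0965, 0)
  M3 = (-0.0965, -0.0965, 0)
rvec = (-0.2570, -0.0395, 0.3231), |rvec| = θ = 0.41473 rad = 23.762°
Rodrigues: sinθ=0.40294, 1−cosθ=0.08478; R = I + sinθ·[k]× + (1−cosθ)·[k]×²:
    [+0.94778 -0.30891 -0.07930]
    [+0.31892 +0.91599 +0.24341]
    [-0.00255 -0.25599 +0.96668]
t = (-0.1009, 0.0984, 0.7196) m
M0: Pc = R·M0+t = (-0.22217, +0.15602, +0.69514); u = 793.2·(-0.22217)/0.69514 + 320.3 = 66.7899, v = 697.4·(+0.15602)/0.69514 + 252.5 = 409.0240
M1: Pc = R·M1+t = (-0.03925, +0.21757, +0.69465); u = 793.2·(-0.03925)/0.69465 + 320.3 = 275.4822, v = 697.4·(+0.21757)/0.69465 + 252.5 = 470.9301
M2: Pc = R·M2+t = (+0.02037, +0.04078, +0.74406); u = 793.2·(+0.02037)/0.74406 + 320.3 = 342.0162, v = 697.4·(+0.04078)/0.74406 + 252.5 = 290.7252
M3: Pc = R·M3+t = (-0.16255, -0.02077, +0.74455); u = 793.2·(-0.16255)/0.74455 + 320.3 = 147.1280, v = 697.4·(-0.02077)/0.74455 + 252.5 = 233.0460

c0=(66.79, 409.02) c1=(275.48, 470.93) c2=(342.02, 290.73) c3=(147.13, 233.05)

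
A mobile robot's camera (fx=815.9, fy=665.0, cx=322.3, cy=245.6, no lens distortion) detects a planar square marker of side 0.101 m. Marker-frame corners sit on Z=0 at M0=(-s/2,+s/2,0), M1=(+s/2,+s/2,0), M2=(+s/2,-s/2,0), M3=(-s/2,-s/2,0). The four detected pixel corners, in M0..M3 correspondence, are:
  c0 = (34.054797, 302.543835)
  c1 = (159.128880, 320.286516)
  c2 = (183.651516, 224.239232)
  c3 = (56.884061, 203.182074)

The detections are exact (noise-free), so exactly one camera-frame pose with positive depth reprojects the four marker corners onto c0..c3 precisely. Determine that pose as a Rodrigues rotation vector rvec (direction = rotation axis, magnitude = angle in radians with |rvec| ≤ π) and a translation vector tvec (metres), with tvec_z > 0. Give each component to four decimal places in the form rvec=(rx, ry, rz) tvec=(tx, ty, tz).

rvec=(0.1474, -0.1851, 0.2134) tvec=(-0.1730, 0.0175, 0.6625)

Intrinsics K: fx=815.9, fy=665.0, cx=322.3, cy=245.6
Marker side s = 0.101 m; corners in marker frame (Z=0):
  M0 = (-0.0505, +0.0505, 0)
  M1 = (+0.0505, +0.0505, 0)
  M2 = (+0.0505, -0.0505, 0)
  M3 = (-0.0505, -0.0505, 0)
Detected image corners:
  c0 = (34.054797, 302.543835) px
  c1 = (159.128880, 320.286516) px
  c2 = (183.651516, 224.239232) px
  c3 = (56.884061, 203.182074) px
Planar DLT: solve 8×8 A·h = b for H (H[2,2]=1):
  H  [+1279.00501 -214.02289 +109.26514]
  H  [+270.24465 +1016.81048 +263.17589]
  H  [+0.29830 +0.18924 +1.00000]
B = K⁻¹H; ‖b₁‖=1.509484, ‖b₂‖=1.509484; λ = 2/(‖b₁‖+‖b₂‖) = 0.662478, sign → tz>0 ⇒ λ=+0.662478
r₁ = λ·B[:,0] = (+0.96044,+0.19623,+0.19762); r₂ = λ·B[:,1] = (-0.22330,+0.96665,+0.12536)
r₃ = r₁×r₂ = (-0.16643,-0.16453,+0.97223); SVD([r₁ r₂ r₃]) → R = UVᵀ:
  R  [+0.96044 -0.22330 -0.16643]
  R  [+0.19623 +0.96665 -0.16453]
  R  [+0.19762 +0.12536 +0.97223]
t = (-0.17298, +0.01751, +0.66248) m
tr R = 2.899321; θ = arccos((tr R − 1)/2) = 0.318646 rad = 18.257°
axis k = ((R−Rᵀ)₃₂, (R−Rᵀ)₁₃, (R−Rᵀ)₂₁) / (2 sinθ) = (+0.462679, -0.581023, +0.669582)
rvec = θ·k = (+0.147431, -0.185140, +0.213360)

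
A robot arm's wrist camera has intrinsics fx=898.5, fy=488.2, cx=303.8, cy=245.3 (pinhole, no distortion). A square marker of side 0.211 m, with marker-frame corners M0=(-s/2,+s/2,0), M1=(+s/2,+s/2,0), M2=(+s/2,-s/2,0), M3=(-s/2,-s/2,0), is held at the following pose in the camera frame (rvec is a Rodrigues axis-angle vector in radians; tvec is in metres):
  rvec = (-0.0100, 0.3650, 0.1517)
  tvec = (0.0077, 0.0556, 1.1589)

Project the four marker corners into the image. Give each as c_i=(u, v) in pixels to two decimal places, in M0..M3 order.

c0=(224.74, 304.17) c1=(375.23, 321.50) c2=(400.79, 230.78) c3=(248.23, 219.11)

Intrinsics K: fx=898.5, fy=488.2, cx=303.8, cy=245.3
Marker side s = 0.211 m; corners in marker frame (Z=0):
  M0 = (-0.1055, +0.1055, 0)
  M1 = (+0.1055, +0.1055, 0)
  M2 = (+0.1055, -0.1055, 0)
  M3 = (-0.1055, -0.1055, 0)
rvec = (-0.0100, 0.3650, 0.1517), |rvec| = θ = 0.39540 rad = 22.655°
Rodrigues: sinθ=0.38517, 1−cosθ=0.07716; R = I + sinθ·[k]× + (1−cosθ)·[k]×²:
    [+0.92289 -0.14958 +0.35481]
    [+0.14598 +0.98859 +0.03707]
    [-0.35631 +0.01758 +0.93420]
t = (0.0077, 0.0556, 1.1589) m
M0: Pc = R·M0+t = (-0.10545, +0.14450, +1.19835); u = 898.5·(-0.10545)/1.19835 + 303.8 = 224.7384, v = 488.2·(+0.14450)/1.19835 + 245.3 = 304.1669
M1: Pc = R·M1+t = (+0.08928, +0.17530, +1.12316); u = 898.5·(+0.08928)/1.12316 + 303.8 = 375.2252, v = 488.2·(+0.17530)/1.12316 + 245.3 = 321.4955
M2: Pc = R·M2+t = (+0.12085, -0.03330, +1.11945); u = 898.5·(+0.12085)/1.11945 + 303.8 = 400.7938, v = 488.2·(-0.03330)/1.11945 + 245.3 = 230.7794
M3: Pc = R·M3+t = (-0.07388, -0.06410, +1.19464); u = 898.5·(-0.07388)/1.19464 + 303.8 = 248.2305, v = 488.2·(-0.06410)/1.19464 + 245.3 = 219.1061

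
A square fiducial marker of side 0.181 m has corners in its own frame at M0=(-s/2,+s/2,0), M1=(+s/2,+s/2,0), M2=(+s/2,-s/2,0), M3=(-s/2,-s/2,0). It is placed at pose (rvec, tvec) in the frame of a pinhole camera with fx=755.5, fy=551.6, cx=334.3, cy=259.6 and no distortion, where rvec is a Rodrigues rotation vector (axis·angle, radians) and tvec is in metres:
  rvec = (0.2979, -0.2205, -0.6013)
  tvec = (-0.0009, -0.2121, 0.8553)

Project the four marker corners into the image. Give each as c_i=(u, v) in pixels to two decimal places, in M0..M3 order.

c0=(311.47, 203.96) c1=(434.56, 140.22) c2=(356.59, 37.79) c3=(222.26, 103.65)

Intrinsics K: fx=755.5, fy=551.6, cx=334.3, cy=259.6
Marker side s = 0.181 m; corners in marker frame (Z=0):
  M0 = (-0.0905, +0.0905, 0)
  M1 = (+0.0905, +0.0905, 0)
  M2 = (+0.0905, -0.0905, 0)
  M3 = (-0.0905, -0.0905, 0)
rvec = (0.2979, -0.2205, -0.6013), |rvec| = θ = 0.70635 rad = 40.471°
Rodrigues: sinθ=0.64906, 1−cosθ=0.23926; R = I + sinθ·[k]× + (1−cosθ)·[k]×²:
    [+0.80330 +0.52103 -0.28852]
    [-0.58403 +0.78405 -0.21016]
    [+0.11672 +0.33732 +0.93413]
t = (-0.0009, -0.2121, 0.8553) m
M0: Pc = R·M0+t = (-0.02644, -0.08829, +0.87526); u = 755.5·(-0.02644)/0.87526 + 334.3 = 311.4736, v = 551.6·(-0.08829)/0.87526 + 259.6 = 203.9600
M1: Pc = R·M1+t = (+0.11895, -0.19400, +0.89639); u = 755.5·(+0.11895)/0.89639 + 334.3 = 434.5554, v = 551.6·(-0.19400)/0.89639 + 259.6 = 140.2220
M2: Pc = R·M2+t = (+0.02464, -0.33591, +0.83534); u = 755.5·(+0.02464)/0.83534 + 334.3 = 356.5895, v = 551.6·(-0.33591)/0.83534 + 259.6 = 37.7861
M3: Pc = R·M3+t = (-0.12075, -0.23020, +0.81421); u = 755.5·(-0.12075)/0.81421 + 334.3 = 222.2554, v = 551.6·(-0.23020)/0.81421 + 259.6 = 103.6458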